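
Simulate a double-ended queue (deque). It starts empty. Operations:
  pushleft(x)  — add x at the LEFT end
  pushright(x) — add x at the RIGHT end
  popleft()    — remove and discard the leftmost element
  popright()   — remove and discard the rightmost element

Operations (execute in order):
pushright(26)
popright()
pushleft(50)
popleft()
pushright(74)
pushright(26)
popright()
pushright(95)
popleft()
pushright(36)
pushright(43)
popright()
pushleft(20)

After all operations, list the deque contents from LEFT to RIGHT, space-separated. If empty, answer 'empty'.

Answer: 20 95 36

Derivation:
pushright(26): [26]
popright(): []
pushleft(50): [50]
popleft(): []
pushright(74): [74]
pushright(26): [74, 26]
popright(): [74]
pushright(95): [74, 95]
popleft(): [95]
pushright(36): [95, 36]
pushright(43): [95, 36, 43]
popright(): [95, 36]
pushleft(20): [20, 95, 36]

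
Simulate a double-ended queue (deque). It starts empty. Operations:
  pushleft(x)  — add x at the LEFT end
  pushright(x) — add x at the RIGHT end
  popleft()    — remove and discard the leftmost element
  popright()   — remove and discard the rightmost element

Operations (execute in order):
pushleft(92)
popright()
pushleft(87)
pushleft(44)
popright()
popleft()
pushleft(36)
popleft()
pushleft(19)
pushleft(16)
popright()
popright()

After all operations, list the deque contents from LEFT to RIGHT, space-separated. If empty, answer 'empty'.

Answer: empty

Derivation:
pushleft(92): [92]
popright(): []
pushleft(87): [87]
pushleft(44): [44, 87]
popright(): [44]
popleft(): []
pushleft(36): [36]
popleft(): []
pushleft(19): [19]
pushleft(16): [16, 19]
popright(): [16]
popright(): []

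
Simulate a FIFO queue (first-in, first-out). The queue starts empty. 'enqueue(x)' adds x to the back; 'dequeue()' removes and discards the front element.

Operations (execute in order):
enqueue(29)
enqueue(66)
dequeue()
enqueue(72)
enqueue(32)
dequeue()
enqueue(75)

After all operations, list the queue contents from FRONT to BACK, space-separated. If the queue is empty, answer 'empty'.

Answer: 72 32 75

Derivation:
enqueue(29): [29]
enqueue(66): [29, 66]
dequeue(): [66]
enqueue(72): [66, 72]
enqueue(32): [66, 72, 32]
dequeue(): [72, 32]
enqueue(75): [72, 32, 75]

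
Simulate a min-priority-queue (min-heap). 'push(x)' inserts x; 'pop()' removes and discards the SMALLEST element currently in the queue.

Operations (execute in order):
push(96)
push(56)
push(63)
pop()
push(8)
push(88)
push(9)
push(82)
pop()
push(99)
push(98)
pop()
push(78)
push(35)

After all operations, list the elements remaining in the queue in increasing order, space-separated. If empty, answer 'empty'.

Answer: 35 63 78 82 88 96 98 99

Derivation:
push(96): heap contents = [96]
push(56): heap contents = [56, 96]
push(63): heap contents = [56, 63, 96]
pop() → 56: heap contents = [63, 96]
push(8): heap contents = [8, 63, 96]
push(88): heap contents = [8, 63, 88, 96]
push(9): heap contents = [8, 9, 63, 88, 96]
push(82): heap contents = [8, 9, 63, 82, 88, 96]
pop() → 8: heap contents = [9, 63, 82, 88, 96]
push(99): heap contents = [9, 63, 82, 88, 96, 99]
push(98): heap contents = [9, 63, 82, 88, 96, 98, 99]
pop() → 9: heap contents = [63, 82, 88, 96, 98, 99]
push(78): heap contents = [63, 78, 82, 88, 96, 98, 99]
push(35): heap contents = [35, 63, 78, 82, 88, 96, 98, 99]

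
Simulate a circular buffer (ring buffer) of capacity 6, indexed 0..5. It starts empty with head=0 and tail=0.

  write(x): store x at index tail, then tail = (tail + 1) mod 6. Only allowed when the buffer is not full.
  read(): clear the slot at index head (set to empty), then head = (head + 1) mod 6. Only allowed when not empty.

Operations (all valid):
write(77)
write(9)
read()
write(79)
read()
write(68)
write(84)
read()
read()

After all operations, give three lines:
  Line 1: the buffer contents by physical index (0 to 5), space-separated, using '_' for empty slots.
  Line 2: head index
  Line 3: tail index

write(77): buf=[77 _ _ _ _ _], head=0, tail=1, size=1
write(9): buf=[77 9 _ _ _ _], head=0, tail=2, size=2
read(): buf=[_ 9 _ _ _ _], head=1, tail=2, size=1
write(79): buf=[_ 9 79 _ _ _], head=1, tail=3, size=2
read(): buf=[_ _ 79 _ _ _], head=2, tail=3, size=1
write(68): buf=[_ _ 79 68 _ _], head=2, tail=4, size=2
write(84): buf=[_ _ 79 68 84 _], head=2, tail=5, size=3
read(): buf=[_ _ _ 68 84 _], head=3, tail=5, size=2
read(): buf=[_ _ _ _ 84 _], head=4, tail=5, size=1

Answer: _ _ _ _ 84 _
4
5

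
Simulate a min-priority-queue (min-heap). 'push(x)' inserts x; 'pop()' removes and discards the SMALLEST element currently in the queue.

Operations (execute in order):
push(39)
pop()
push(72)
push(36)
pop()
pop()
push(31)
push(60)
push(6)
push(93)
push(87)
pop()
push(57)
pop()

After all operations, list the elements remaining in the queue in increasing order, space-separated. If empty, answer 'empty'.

Answer: 57 60 87 93

Derivation:
push(39): heap contents = [39]
pop() → 39: heap contents = []
push(72): heap contents = [72]
push(36): heap contents = [36, 72]
pop() → 36: heap contents = [72]
pop() → 72: heap contents = []
push(31): heap contents = [31]
push(60): heap contents = [31, 60]
push(6): heap contents = [6, 31, 60]
push(93): heap contents = [6, 31, 60, 93]
push(87): heap contents = [6, 31, 60, 87, 93]
pop() → 6: heap contents = [31, 60, 87, 93]
push(57): heap contents = [31, 57, 60, 87, 93]
pop() → 31: heap contents = [57, 60, 87, 93]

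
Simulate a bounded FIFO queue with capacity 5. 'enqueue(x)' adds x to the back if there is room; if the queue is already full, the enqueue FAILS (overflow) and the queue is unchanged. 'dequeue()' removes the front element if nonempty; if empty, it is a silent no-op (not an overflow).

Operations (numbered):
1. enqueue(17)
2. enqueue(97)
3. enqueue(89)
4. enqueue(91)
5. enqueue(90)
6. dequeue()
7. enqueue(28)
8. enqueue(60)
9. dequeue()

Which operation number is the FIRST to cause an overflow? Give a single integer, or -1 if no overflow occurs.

Answer: 8

Derivation:
1. enqueue(17): size=1
2. enqueue(97): size=2
3. enqueue(89): size=3
4. enqueue(91): size=4
5. enqueue(90): size=5
6. dequeue(): size=4
7. enqueue(28): size=5
8. enqueue(60): size=5=cap → OVERFLOW (fail)
9. dequeue(): size=4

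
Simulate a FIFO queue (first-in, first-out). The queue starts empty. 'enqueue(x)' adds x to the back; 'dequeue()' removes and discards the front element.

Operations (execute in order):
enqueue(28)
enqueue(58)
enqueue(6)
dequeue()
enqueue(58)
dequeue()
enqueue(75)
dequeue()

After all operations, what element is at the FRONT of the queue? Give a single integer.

enqueue(28): queue = [28]
enqueue(58): queue = [28, 58]
enqueue(6): queue = [28, 58, 6]
dequeue(): queue = [58, 6]
enqueue(58): queue = [58, 6, 58]
dequeue(): queue = [6, 58]
enqueue(75): queue = [6, 58, 75]
dequeue(): queue = [58, 75]

Answer: 58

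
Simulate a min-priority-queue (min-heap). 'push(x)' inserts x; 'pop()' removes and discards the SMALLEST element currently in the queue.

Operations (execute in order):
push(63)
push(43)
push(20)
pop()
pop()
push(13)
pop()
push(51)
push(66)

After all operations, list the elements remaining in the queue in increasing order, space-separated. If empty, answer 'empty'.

push(63): heap contents = [63]
push(43): heap contents = [43, 63]
push(20): heap contents = [20, 43, 63]
pop() → 20: heap contents = [43, 63]
pop() → 43: heap contents = [63]
push(13): heap contents = [13, 63]
pop() → 13: heap contents = [63]
push(51): heap contents = [51, 63]
push(66): heap contents = [51, 63, 66]

Answer: 51 63 66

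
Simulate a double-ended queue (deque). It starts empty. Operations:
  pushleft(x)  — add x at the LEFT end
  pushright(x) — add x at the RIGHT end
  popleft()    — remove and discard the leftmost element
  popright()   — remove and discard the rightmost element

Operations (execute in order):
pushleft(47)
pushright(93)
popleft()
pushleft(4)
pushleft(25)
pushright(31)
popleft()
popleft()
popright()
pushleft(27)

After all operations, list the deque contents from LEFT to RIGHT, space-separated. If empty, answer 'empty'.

pushleft(47): [47]
pushright(93): [47, 93]
popleft(): [93]
pushleft(4): [4, 93]
pushleft(25): [25, 4, 93]
pushright(31): [25, 4, 93, 31]
popleft(): [4, 93, 31]
popleft(): [93, 31]
popright(): [93]
pushleft(27): [27, 93]

Answer: 27 93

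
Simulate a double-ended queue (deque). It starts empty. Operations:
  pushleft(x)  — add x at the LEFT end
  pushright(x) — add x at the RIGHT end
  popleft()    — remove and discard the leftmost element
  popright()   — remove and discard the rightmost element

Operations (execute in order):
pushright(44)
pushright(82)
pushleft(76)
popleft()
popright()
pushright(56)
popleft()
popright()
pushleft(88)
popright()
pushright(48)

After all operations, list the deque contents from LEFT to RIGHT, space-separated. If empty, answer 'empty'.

pushright(44): [44]
pushright(82): [44, 82]
pushleft(76): [76, 44, 82]
popleft(): [44, 82]
popright(): [44]
pushright(56): [44, 56]
popleft(): [56]
popright(): []
pushleft(88): [88]
popright(): []
pushright(48): [48]

Answer: 48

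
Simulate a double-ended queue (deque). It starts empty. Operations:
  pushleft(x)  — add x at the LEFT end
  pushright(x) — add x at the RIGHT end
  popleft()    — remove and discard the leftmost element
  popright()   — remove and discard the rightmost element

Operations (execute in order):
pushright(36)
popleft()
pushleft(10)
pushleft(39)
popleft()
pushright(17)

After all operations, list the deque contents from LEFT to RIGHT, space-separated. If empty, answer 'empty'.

pushright(36): [36]
popleft(): []
pushleft(10): [10]
pushleft(39): [39, 10]
popleft(): [10]
pushright(17): [10, 17]

Answer: 10 17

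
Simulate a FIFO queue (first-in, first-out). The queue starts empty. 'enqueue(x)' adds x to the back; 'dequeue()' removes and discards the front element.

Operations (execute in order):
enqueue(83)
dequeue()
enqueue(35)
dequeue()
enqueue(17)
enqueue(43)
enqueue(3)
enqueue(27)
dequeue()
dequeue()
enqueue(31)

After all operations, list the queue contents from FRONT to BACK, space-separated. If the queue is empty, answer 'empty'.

enqueue(83): [83]
dequeue(): []
enqueue(35): [35]
dequeue(): []
enqueue(17): [17]
enqueue(43): [17, 43]
enqueue(3): [17, 43, 3]
enqueue(27): [17, 43, 3, 27]
dequeue(): [43, 3, 27]
dequeue(): [3, 27]
enqueue(31): [3, 27, 31]

Answer: 3 27 31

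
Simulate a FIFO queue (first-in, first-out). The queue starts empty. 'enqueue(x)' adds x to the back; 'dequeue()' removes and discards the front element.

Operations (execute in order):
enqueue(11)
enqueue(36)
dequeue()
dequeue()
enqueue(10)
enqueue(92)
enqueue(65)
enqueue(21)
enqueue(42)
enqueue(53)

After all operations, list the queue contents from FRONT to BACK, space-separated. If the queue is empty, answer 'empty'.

enqueue(11): [11]
enqueue(36): [11, 36]
dequeue(): [36]
dequeue(): []
enqueue(10): [10]
enqueue(92): [10, 92]
enqueue(65): [10, 92, 65]
enqueue(21): [10, 92, 65, 21]
enqueue(42): [10, 92, 65, 21, 42]
enqueue(53): [10, 92, 65, 21, 42, 53]

Answer: 10 92 65 21 42 53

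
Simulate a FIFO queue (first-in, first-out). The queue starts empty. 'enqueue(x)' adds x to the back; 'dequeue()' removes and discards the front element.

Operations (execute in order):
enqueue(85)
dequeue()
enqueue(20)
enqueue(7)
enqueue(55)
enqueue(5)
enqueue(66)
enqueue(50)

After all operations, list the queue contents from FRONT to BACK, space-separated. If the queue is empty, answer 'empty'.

enqueue(85): [85]
dequeue(): []
enqueue(20): [20]
enqueue(7): [20, 7]
enqueue(55): [20, 7, 55]
enqueue(5): [20, 7, 55, 5]
enqueue(66): [20, 7, 55, 5, 66]
enqueue(50): [20, 7, 55, 5, 66, 50]

Answer: 20 7 55 5 66 50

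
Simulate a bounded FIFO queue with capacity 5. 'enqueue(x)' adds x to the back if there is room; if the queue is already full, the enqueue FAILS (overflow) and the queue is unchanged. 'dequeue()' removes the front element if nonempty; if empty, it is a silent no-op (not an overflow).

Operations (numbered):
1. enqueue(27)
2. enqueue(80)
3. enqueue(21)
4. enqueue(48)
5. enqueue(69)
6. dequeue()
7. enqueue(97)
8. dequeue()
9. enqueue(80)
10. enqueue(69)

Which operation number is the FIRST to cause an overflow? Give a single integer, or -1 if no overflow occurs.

1. enqueue(27): size=1
2. enqueue(80): size=2
3. enqueue(21): size=3
4. enqueue(48): size=4
5. enqueue(69): size=5
6. dequeue(): size=4
7. enqueue(97): size=5
8. dequeue(): size=4
9. enqueue(80): size=5
10. enqueue(69): size=5=cap → OVERFLOW (fail)

Answer: 10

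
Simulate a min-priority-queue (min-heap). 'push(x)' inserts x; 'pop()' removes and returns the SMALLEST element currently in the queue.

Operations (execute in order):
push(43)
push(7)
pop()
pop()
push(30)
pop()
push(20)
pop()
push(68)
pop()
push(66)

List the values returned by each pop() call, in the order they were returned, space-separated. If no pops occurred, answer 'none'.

Answer: 7 43 30 20 68

Derivation:
push(43): heap contents = [43]
push(7): heap contents = [7, 43]
pop() → 7: heap contents = [43]
pop() → 43: heap contents = []
push(30): heap contents = [30]
pop() → 30: heap contents = []
push(20): heap contents = [20]
pop() → 20: heap contents = []
push(68): heap contents = [68]
pop() → 68: heap contents = []
push(66): heap contents = [66]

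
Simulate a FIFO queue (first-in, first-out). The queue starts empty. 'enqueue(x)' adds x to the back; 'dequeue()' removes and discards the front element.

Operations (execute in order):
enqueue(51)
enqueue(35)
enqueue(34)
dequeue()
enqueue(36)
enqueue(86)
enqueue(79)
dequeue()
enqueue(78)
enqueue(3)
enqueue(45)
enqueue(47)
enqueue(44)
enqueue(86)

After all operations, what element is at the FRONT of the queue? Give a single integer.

Answer: 34

Derivation:
enqueue(51): queue = [51]
enqueue(35): queue = [51, 35]
enqueue(34): queue = [51, 35, 34]
dequeue(): queue = [35, 34]
enqueue(36): queue = [35, 34, 36]
enqueue(86): queue = [35, 34, 36, 86]
enqueue(79): queue = [35, 34, 36, 86, 79]
dequeue(): queue = [34, 36, 86, 79]
enqueue(78): queue = [34, 36, 86, 79, 78]
enqueue(3): queue = [34, 36, 86, 79, 78, 3]
enqueue(45): queue = [34, 36, 86, 79, 78, 3, 45]
enqueue(47): queue = [34, 36, 86, 79, 78, 3, 45, 47]
enqueue(44): queue = [34, 36, 86, 79, 78, 3, 45, 47, 44]
enqueue(86): queue = [34, 36, 86, 79, 78, 3, 45, 47, 44, 86]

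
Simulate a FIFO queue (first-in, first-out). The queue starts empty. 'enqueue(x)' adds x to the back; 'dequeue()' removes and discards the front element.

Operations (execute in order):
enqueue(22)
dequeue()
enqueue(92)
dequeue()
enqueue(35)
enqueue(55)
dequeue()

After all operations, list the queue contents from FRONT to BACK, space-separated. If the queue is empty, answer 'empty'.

Answer: 55

Derivation:
enqueue(22): [22]
dequeue(): []
enqueue(92): [92]
dequeue(): []
enqueue(35): [35]
enqueue(55): [35, 55]
dequeue(): [55]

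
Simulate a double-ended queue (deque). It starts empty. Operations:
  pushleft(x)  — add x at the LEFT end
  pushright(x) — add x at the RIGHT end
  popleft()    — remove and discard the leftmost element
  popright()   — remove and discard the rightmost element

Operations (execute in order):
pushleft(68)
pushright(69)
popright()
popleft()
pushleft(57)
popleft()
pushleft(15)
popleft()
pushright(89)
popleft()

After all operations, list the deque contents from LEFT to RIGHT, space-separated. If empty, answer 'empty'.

Answer: empty

Derivation:
pushleft(68): [68]
pushright(69): [68, 69]
popright(): [68]
popleft(): []
pushleft(57): [57]
popleft(): []
pushleft(15): [15]
popleft(): []
pushright(89): [89]
popleft(): []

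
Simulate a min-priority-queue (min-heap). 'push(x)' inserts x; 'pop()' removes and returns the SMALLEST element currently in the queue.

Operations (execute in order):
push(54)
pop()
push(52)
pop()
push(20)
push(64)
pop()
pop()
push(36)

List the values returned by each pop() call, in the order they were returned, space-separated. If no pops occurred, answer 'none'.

Answer: 54 52 20 64

Derivation:
push(54): heap contents = [54]
pop() → 54: heap contents = []
push(52): heap contents = [52]
pop() → 52: heap contents = []
push(20): heap contents = [20]
push(64): heap contents = [20, 64]
pop() → 20: heap contents = [64]
pop() → 64: heap contents = []
push(36): heap contents = [36]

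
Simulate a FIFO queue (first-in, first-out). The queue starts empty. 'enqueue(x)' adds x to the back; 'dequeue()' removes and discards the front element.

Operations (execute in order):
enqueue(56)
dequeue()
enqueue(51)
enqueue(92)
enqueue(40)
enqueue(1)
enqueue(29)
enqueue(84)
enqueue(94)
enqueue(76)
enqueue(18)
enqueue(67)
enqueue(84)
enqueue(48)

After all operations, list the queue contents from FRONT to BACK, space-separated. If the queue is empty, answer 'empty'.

Answer: 51 92 40 1 29 84 94 76 18 67 84 48

Derivation:
enqueue(56): [56]
dequeue(): []
enqueue(51): [51]
enqueue(92): [51, 92]
enqueue(40): [51, 92, 40]
enqueue(1): [51, 92, 40, 1]
enqueue(29): [51, 92, 40, 1, 29]
enqueue(84): [51, 92, 40, 1, 29, 84]
enqueue(94): [51, 92, 40, 1, 29, 84, 94]
enqueue(76): [51, 92, 40, 1, 29, 84, 94, 76]
enqueue(18): [51, 92, 40, 1, 29, 84, 94, 76, 18]
enqueue(67): [51, 92, 40, 1, 29, 84, 94, 76, 18, 67]
enqueue(84): [51, 92, 40, 1, 29, 84, 94, 76, 18, 67, 84]
enqueue(48): [51, 92, 40, 1, 29, 84, 94, 76, 18, 67, 84, 48]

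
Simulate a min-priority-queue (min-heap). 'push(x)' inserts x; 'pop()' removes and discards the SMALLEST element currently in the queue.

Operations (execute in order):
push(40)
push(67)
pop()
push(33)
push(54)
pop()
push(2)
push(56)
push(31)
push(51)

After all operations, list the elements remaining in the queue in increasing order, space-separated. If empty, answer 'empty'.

Answer: 2 31 51 54 56 67

Derivation:
push(40): heap contents = [40]
push(67): heap contents = [40, 67]
pop() → 40: heap contents = [67]
push(33): heap contents = [33, 67]
push(54): heap contents = [33, 54, 67]
pop() → 33: heap contents = [54, 67]
push(2): heap contents = [2, 54, 67]
push(56): heap contents = [2, 54, 56, 67]
push(31): heap contents = [2, 31, 54, 56, 67]
push(51): heap contents = [2, 31, 51, 54, 56, 67]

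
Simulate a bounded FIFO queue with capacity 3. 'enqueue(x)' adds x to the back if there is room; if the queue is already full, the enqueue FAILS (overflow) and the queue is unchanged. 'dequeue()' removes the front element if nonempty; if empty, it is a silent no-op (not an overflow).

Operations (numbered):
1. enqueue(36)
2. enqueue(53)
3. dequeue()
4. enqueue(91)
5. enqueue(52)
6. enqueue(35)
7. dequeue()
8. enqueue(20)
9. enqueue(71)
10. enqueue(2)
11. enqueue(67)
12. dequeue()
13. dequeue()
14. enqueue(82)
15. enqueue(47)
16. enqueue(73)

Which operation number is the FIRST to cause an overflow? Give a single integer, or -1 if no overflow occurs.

1. enqueue(36): size=1
2. enqueue(53): size=2
3. dequeue(): size=1
4. enqueue(91): size=2
5. enqueue(52): size=3
6. enqueue(35): size=3=cap → OVERFLOW (fail)
7. dequeue(): size=2
8. enqueue(20): size=3
9. enqueue(71): size=3=cap → OVERFLOW (fail)
10. enqueue(2): size=3=cap → OVERFLOW (fail)
11. enqueue(67): size=3=cap → OVERFLOW (fail)
12. dequeue(): size=2
13. dequeue(): size=1
14. enqueue(82): size=2
15. enqueue(47): size=3
16. enqueue(73): size=3=cap → OVERFLOW (fail)

Answer: 6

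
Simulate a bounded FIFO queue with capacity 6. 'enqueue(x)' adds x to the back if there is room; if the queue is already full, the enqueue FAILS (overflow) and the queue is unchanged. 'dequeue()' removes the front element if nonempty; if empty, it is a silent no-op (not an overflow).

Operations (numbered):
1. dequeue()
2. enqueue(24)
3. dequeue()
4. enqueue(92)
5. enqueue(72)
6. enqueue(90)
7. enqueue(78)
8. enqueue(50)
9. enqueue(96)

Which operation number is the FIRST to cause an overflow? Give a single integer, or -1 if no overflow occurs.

Answer: -1

Derivation:
1. dequeue(): empty, no-op, size=0
2. enqueue(24): size=1
3. dequeue(): size=0
4. enqueue(92): size=1
5. enqueue(72): size=2
6. enqueue(90): size=3
7. enqueue(78): size=4
8. enqueue(50): size=5
9. enqueue(96): size=6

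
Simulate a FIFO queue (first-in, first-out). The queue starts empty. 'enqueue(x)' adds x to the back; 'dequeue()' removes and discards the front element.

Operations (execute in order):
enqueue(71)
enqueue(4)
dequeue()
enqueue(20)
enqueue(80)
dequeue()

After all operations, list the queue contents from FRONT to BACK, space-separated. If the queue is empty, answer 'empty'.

Answer: 20 80

Derivation:
enqueue(71): [71]
enqueue(4): [71, 4]
dequeue(): [4]
enqueue(20): [4, 20]
enqueue(80): [4, 20, 80]
dequeue(): [20, 80]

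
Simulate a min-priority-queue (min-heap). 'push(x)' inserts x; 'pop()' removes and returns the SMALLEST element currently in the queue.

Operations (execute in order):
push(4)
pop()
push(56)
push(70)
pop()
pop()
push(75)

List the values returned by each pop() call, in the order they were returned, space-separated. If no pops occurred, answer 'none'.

push(4): heap contents = [4]
pop() → 4: heap contents = []
push(56): heap contents = [56]
push(70): heap contents = [56, 70]
pop() → 56: heap contents = [70]
pop() → 70: heap contents = []
push(75): heap contents = [75]

Answer: 4 56 70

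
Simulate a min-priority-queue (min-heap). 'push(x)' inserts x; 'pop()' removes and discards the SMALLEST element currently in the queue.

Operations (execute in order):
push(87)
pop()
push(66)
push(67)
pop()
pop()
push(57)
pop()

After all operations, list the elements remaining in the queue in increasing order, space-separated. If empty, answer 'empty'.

Answer: empty

Derivation:
push(87): heap contents = [87]
pop() → 87: heap contents = []
push(66): heap contents = [66]
push(67): heap contents = [66, 67]
pop() → 66: heap contents = [67]
pop() → 67: heap contents = []
push(57): heap contents = [57]
pop() → 57: heap contents = []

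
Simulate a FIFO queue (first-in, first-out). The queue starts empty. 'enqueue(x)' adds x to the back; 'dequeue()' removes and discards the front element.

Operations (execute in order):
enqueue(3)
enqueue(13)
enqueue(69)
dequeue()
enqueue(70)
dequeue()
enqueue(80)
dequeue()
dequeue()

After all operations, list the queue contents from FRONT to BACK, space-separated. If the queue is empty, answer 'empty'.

enqueue(3): [3]
enqueue(13): [3, 13]
enqueue(69): [3, 13, 69]
dequeue(): [13, 69]
enqueue(70): [13, 69, 70]
dequeue(): [69, 70]
enqueue(80): [69, 70, 80]
dequeue(): [70, 80]
dequeue(): [80]

Answer: 80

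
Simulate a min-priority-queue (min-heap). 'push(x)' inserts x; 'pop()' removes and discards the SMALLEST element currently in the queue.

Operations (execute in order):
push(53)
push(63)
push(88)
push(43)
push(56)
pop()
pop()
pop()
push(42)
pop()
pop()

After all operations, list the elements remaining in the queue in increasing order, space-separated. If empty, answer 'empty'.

Answer: 88

Derivation:
push(53): heap contents = [53]
push(63): heap contents = [53, 63]
push(88): heap contents = [53, 63, 88]
push(43): heap contents = [43, 53, 63, 88]
push(56): heap contents = [43, 53, 56, 63, 88]
pop() → 43: heap contents = [53, 56, 63, 88]
pop() → 53: heap contents = [56, 63, 88]
pop() → 56: heap contents = [63, 88]
push(42): heap contents = [42, 63, 88]
pop() → 42: heap contents = [63, 88]
pop() → 63: heap contents = [88]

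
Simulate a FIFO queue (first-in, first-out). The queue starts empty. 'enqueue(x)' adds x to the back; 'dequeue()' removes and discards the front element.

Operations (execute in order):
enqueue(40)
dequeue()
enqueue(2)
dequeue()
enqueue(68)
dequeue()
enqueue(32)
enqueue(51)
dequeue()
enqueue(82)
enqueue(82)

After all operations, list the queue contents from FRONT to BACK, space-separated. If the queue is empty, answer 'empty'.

enqueue(40): [40]
dequeue(): []
enqueue(2): [2]
dequeue(): []
enqueue(68): [68]
dequeue(): []
enqueue(32): [32]
enqueue(51): [32, 51]
dequeue(): [51]
enqueue(82): [51, 82]
enqueue(82): [51, 82, 82]

Answer: 51 82 82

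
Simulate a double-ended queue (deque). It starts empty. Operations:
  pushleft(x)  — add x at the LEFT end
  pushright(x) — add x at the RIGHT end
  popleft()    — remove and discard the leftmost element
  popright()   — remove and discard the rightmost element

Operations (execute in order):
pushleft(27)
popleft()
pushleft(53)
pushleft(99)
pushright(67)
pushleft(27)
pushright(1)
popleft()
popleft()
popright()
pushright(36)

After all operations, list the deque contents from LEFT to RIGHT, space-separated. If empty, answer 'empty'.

pushleft(27): [27]
popleft(): []
pushleft(53): [53]
pushleft(99): [99, 53]
pushright(67): [99, 53, 67]
pushleft(27): [27, 99, 53, 67]
pushright(1): [27, 99, 53, 67, 1]
popleft(): [99, 53, 67, 1]
popleft(): [53, 67, 1]
popright(): [53, 67]
pushright(36): [53, 67, 36]

Answer: 53 67 36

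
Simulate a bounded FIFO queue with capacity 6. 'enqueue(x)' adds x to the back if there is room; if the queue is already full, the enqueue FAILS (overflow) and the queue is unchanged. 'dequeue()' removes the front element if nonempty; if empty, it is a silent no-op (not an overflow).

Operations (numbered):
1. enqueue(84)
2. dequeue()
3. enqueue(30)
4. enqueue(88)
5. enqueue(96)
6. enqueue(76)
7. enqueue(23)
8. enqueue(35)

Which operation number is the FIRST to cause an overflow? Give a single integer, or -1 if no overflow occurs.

1. enqueue(84): size=1
2. dequeue(): size=0
3. enqueue(30): size=1
4. enqueue(88): size=2
5. enqueue(96): size=3
6. enqueue(76): size=4
7. enqueue(23): size=5
8. enqueue(35): size=6

Answer: -1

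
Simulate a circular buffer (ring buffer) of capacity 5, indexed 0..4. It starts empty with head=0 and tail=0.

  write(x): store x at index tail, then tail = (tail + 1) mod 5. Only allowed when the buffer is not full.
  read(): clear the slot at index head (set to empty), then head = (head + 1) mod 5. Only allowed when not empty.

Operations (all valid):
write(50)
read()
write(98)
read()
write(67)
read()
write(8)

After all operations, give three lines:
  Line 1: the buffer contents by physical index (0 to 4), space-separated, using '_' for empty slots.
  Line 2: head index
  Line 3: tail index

Answer: _ _ _ 8 _
3
4

Derivation:
write(50): buf=[50 _ _ _ _], head=0, tail=1, size=1
read(): buf=[_ _ _ _ _], head=1, tail=1, size=0
write(98): buf=[_ 98 _ _ _], head=1, tail=2, size=1
read(): buf=[_ _ _ _ _], head=2, tail=2, size=0
write(67): buf=[_ _ 67 _ _], head=2, tail=3, size=1
read(): buf=[_ _ _ _ _], head=3, tail=3, size=0
write(8): buf=[_ _ _ 8 _], head=3, tail=4, size=1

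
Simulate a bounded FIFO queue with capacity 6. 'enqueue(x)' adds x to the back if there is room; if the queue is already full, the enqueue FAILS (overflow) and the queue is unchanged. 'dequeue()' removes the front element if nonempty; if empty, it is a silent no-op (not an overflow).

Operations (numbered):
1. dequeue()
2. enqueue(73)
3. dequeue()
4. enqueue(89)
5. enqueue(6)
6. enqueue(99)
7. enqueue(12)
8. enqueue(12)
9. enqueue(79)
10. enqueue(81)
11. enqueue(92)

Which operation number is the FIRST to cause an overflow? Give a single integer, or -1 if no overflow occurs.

Answer: 10

Derivation:
1. dequeue(): empty, no-op, size=0
2. enqueue(73): size=1
3. dequeue(): size=0
4. enqueue(89): size=1
5. enqueue(6): size=2
6. enqueue(99): size=3
7. enqueue(12): size=4
8. enqueue(12): size=5
9. enqueue(79): size=6
10. enqueue(81): size=6=cap → OVERFLOW (fail)
11. enqueue(92): size=6=cap → OVERFLOW (fail)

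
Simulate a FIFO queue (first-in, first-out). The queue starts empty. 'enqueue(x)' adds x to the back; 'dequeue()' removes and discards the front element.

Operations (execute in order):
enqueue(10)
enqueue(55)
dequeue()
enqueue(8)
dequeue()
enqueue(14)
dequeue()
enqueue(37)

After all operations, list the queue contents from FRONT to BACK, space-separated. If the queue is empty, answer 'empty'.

Answer: 14 37

Derivation:
enqueue(10): [10]
enqueue(55): [10, 55]
dequeue(): [55]
enqueue(8): [55, 8]
dequeue(): [8]
enqueue(14): [8, 14]
dequeue(): [14]
enqueue(37): [14, 37]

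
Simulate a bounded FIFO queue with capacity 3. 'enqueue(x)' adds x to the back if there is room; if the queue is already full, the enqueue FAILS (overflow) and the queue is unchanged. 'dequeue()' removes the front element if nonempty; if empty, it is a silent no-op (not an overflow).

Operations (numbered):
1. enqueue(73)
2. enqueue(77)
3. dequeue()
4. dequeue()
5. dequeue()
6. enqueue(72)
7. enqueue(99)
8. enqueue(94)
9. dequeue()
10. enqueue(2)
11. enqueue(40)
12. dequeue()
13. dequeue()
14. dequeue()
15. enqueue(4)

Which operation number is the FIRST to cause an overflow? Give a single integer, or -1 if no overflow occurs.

1. enqueue(73): size=1
2. enqueue(77): size=2
3. dequeue(): size=1
4. dequeue(): size=0
5. dequeue(): empty, no-op, size=0
6. enqueue(72): size=1
7. enqueue(99): size=2
8. enqueue(94): size=3
9. dequeue(): size=2
10. enqueue(2): size=3
11. enqueue(40): size=3=cap → OVERFLOW (fail)
12. dequeue(): size=2
13. dequeue(): size=1
14. dequeue(): size=0
15. enqueue(4): size=1

Answer: 11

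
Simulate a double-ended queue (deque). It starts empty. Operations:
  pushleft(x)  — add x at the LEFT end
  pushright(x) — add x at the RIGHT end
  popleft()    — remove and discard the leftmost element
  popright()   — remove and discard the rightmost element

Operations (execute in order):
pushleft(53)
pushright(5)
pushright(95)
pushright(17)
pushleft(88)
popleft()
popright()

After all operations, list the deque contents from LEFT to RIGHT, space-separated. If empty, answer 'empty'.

Answer: 53 5 95

Derivation:
pushleft(53): [53]
pushright(5): [53, 5]
pushright(95): [53, 5, 95]
pushright(17): [53, 5, 95, 17]
pushleft(88): [88, 53, 5, 95, 17]
popleft(): [53, 5, 95, 17]
popright(): [53, 5, 95]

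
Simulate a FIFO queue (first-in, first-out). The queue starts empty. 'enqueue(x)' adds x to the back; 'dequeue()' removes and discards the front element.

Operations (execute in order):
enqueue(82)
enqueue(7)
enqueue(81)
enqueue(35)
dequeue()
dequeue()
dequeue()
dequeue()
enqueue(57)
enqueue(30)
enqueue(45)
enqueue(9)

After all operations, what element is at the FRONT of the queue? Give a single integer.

Answer: 57

Derivation:
enqueue(82): queue = [82]
enqueue(7): queue = [82, 7]
enqueue(81): queue = [82, 7, 81]
enqueue(35): queue = [82, 7, 81, 35]
dequeue(): queue = [7, 81, 35]
dequeue(): queue = [81, 35]
dequeue(): queue = [35]
dequeue(): queue = []
enqueue(57): queue = [57]
enqueue(30): queue = [57, 30]
enqueue(45): queue = [57, 30, 45]
enqueue(9): queue = [57, 30, 45, 9]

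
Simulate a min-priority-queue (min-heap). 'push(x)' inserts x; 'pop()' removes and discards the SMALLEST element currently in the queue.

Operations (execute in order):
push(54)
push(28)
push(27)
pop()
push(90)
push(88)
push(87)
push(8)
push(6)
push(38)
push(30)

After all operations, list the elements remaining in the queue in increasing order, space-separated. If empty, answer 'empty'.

Answer: 6 8 28 30 38 54 87 88 90

Derivation:
push(54): heap contents = [54]
push(28): heap contents = [28, 54]
push(27): heap contents = [27, 28, 54]
pop() → 27: heap contents = [28, 54]
push(90): heap contents = [28, 54, 90]
push(88): heap contents = [28, 54, 88, 90]
push(87): heap contents = [28, 54, 87, 88, 90]
push(8): heap contents = [8, 28, 54, 87, 88, 90]
push(6): heap contents = [6, 8, 28, 54, 87, 88, 90]
push(38): heap contents = [6, 8, 28, 38, 54, 87, 88, 90]
push(30): heap contents = [6, 8, 28, 30, 38, 54, 87, 88, 90]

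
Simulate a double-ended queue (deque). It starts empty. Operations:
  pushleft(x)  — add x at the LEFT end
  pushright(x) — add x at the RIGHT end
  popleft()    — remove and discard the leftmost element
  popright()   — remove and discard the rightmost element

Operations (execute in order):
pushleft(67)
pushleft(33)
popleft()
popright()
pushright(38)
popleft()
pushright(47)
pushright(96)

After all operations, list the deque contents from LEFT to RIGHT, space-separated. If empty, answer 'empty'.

pushleft(67): [67]
pushleft(33): [33, 67]
popleft(): [67]
popright(): []
pushright(38): [38]
popleft(): []
pushright(47): [47]
pushright(96): [47, 96]

Answer: 47 96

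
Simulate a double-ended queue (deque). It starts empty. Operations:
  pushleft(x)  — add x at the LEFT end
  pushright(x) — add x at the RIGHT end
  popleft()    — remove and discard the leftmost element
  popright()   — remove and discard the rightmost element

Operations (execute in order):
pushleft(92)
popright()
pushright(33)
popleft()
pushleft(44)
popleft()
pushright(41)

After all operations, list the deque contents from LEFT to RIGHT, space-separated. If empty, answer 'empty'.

Answer: 41

Derivation:
pushleft(92): [92]
popright(): []
pushright(33): [33]
popleft(): []
pushleft(44): [44]
popleft(): []
pushright(41): [41]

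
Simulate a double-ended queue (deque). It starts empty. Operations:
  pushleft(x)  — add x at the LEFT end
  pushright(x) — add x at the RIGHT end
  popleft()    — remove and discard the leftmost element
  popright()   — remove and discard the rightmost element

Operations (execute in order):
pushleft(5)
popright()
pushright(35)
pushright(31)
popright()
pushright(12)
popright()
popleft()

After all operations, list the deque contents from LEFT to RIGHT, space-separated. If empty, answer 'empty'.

pushleft(5): [5]
popright(): []
pushright(35): [35]
pushright(31): [35, 31]
popright(): [35]
pushright(12): [35, 12]
popright(): [35]
popleft(): []

Answer: empty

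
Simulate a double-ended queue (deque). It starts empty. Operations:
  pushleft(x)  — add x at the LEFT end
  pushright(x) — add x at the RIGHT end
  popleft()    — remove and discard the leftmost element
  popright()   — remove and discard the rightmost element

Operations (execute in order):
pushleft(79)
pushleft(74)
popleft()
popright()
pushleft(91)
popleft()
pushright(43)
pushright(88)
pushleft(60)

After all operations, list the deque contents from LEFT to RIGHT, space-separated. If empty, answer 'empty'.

pushleft(79): [79]
pushleft(74): [74, 79]
popleft(): [79]
popright(): []
pushleft(91): [91]
popleft(): []
pushright(43): [43]
pushright(88): [43, 88]
pushleft(60): [60, 43, 88]

Answer: 60 43 88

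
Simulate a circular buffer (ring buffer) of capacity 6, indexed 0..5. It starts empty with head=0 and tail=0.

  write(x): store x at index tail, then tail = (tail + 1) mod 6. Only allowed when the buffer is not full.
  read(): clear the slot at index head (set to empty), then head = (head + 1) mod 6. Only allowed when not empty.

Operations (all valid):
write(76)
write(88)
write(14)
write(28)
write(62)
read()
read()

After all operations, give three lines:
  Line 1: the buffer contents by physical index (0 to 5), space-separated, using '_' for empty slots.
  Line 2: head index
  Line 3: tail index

write(76): buf=[76 _ _ _ _ _], head=0, tail=1, size=1
write(88): buf=[76 88 _ _ _ _], head=0, tail=2, size=2
write(14): buf=[76 88 14 _ _ _], head=0, tail=3, size=3
write(28): buf=[76 88 14 28 _ _], head=0, tail=4, size=4
write(62): buf=[76 88 14 28 62 _], head=0, tail=5, size=5
read(): buf=[_ 88 14 28 62 _], head=1, tail=5, size=4
read(): buf=[_ _ 14 28 62 _], head=2, tail=5, size=3

Answer: _ _ 14 28 62 _
2
5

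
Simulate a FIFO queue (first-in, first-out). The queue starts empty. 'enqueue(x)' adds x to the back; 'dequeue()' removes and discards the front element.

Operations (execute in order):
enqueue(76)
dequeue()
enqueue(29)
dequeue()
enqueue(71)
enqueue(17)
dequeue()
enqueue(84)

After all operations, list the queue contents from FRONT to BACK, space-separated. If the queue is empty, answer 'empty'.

Answer: 17 84

Derivation:
enqueue(76): [76]
dequeue(): []
enqueue(29): [29]
dequeue(): []
enqueue(71): [71]
enqueue(17): [71, 17]
dequeue(): [17]
enqueue(84): [17, 84]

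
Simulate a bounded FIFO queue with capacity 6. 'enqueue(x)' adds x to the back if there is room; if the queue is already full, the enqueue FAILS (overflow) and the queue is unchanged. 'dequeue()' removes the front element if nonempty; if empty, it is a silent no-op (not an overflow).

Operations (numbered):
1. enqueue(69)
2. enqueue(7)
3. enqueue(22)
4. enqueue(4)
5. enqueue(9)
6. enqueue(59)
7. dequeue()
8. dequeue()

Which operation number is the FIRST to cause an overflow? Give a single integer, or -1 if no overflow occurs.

1. enqueue(69): size=1
2. enqueue(7): size=2
3. enqueue(22): size=3
4. enqueue(4): size=4
5. enqueue(9): size=5
6. enqueue(59): size=6
7. dequeue(): size=5
8. dequeue(): size=4

Answer: -1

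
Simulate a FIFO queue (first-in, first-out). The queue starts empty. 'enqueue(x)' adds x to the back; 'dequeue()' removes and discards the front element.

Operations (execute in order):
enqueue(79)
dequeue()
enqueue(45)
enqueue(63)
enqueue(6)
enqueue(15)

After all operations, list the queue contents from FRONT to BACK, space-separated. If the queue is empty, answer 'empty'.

Answer: 45 63 6 15

Derivation:
enqueue(79): [79]
dequeue(): []
enqueue(45): [45]
enqueue(63): [45, 63]
enqueue(6): [45, 63, 6]
enqueue(15): [45, 63, 6, 15]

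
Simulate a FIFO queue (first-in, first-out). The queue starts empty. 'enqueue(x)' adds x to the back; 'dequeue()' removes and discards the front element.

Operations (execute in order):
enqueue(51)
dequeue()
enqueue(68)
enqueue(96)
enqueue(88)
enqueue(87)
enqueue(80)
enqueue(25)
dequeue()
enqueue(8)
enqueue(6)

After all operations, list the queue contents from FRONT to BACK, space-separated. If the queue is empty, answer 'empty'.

Answer: 96 88 87 80 25 8 6

Derivation:
enqueue(51): [51]
dequeue(): []
enqueue(68): [68]
enqueue(96): [68, 96]
enqueue(88): [68, 96, 88]
enqueue(87): [68, 96, 88, 87]
enqueue(80): [68, 96, 88, 87, 80]
enqueue(25): [68, 96, 88, 87, 80, 25]
dequeue(): [96, 88, 87, 80, 25]
enqueue(8): [96, 88, 87, 80, 25, 8]
enqueue(6): [96, 88, 87, 80, 25, 8, 6]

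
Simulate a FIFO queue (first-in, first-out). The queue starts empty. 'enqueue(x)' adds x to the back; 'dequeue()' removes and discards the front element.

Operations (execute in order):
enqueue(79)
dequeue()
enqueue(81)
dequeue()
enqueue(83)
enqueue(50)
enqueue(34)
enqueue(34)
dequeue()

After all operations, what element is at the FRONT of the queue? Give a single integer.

enqueue(79): queue = [79]
dequeue(): queue = []
enqueue(81): queue = [81]
dequeue(): queue = []
enqueue(83): queue = [83]
enqueue(50): queue = [83, 50]
enqueue(34): queue = [83, 50, 34]
enqueue(34): queue = [83, 50, 34, 34]
dequeue(): queue = [50, 34, 34]

Answer: 50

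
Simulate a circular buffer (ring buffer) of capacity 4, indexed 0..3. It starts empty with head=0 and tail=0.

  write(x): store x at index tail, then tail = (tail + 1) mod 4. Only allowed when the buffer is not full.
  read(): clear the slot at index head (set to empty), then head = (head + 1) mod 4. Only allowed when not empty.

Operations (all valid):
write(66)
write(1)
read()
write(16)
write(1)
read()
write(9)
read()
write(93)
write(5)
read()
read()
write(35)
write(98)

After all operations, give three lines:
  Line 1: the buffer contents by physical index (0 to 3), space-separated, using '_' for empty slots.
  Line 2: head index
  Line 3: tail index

write(66): buf=[66 _ _ _], head=0, tail=1, size=1
write(1): buf=[66 1 _ _], head=0, tail=2, size=2
read(): buf=[_ 1 _ _], head=1, tail=2, size=1
write(16): buf=[_ 1 16 _], head=1, tail=3, size=2
write(1): buf=[_ 1 16 1], head=1, tail=0, size=3
read(): buf=[_ _ 16 1], head=2, tail=0, size=2
write(9): buf=[9 _ 16 1], head=2, tail=1, size=3
read(): buf=[9 _ _ 1], head=3, tail=1, size=2
write(93): buf=[9 93 _ 1], head=3, tail=2, size=3
write(5): buf=[9 93 5 1], head=3, tail=3, size=4
read(): buf=[9 93 5 _], head=0, tail=3, size=3
read(): buf=[_ 93 5 _], head=1, tail=3, size=2
write(35): buf=[_ 93 5 35], head=1, tail=0, size=3
write(98): buf=[98 93 5 35], head=1, tail=1, size=4

Answer: 98 93 5 35
1
1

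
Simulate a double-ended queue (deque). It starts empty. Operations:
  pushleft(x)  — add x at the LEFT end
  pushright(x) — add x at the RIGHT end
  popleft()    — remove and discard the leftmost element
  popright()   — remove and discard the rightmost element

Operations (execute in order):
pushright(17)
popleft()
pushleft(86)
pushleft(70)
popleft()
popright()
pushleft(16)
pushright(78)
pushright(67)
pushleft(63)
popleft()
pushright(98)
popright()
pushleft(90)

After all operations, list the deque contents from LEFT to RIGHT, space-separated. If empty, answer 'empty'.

pushright(17): [17]
popleft(): []
pushleft(86): [86]
pushleft(70): [70, 86]
popleft(): [86]
popright(): []
pushleft(16): [16]
pushright(78): [16, 78]
pushright(67): [16, 78, 67]
pushleft(63): [63, 16, 78, 67]
popleft(): [16, 78, 67]
pushright(98): [16, 78, 67, 98]
popright(): [16, 78, 67]
pushleft(90): [90, 16, 78, 67]

Answer: 90 16 78 67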